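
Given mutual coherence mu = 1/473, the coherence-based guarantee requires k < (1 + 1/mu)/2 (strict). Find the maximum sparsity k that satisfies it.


1/mu = 473.
1 + 1/mu = 474.
(1 + 1/mu)/2 = 237 is an integer and the inequality is strict, so k_max = 237 - 1 = 236.

236


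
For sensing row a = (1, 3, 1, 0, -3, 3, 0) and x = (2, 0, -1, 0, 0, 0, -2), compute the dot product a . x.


Non-zero terms: ['1*2', '1*-1', '0*-2']
Products: [2, -1, 0]
y = sum = 1.

1


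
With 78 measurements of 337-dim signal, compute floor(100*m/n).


100*m/n = 100*78/337 ≈ 23.1454.
floor = 23.

23


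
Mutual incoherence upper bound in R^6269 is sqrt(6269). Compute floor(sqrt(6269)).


79^2 = 6241 <= 6269 < 6400 = 80^2, so 79 <= sqrt(6269) < 80.
floor(sqrt(6269)) = 79.

79


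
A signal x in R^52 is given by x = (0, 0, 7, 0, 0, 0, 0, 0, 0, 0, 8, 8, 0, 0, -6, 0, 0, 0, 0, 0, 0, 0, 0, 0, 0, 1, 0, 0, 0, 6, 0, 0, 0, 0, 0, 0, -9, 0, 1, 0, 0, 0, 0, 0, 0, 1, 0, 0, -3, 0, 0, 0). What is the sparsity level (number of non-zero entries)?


Non-zero positions: [2, 10, 11, 14, 25, 29, 36, 38, 45, 48].
Sparsity = 10.

10


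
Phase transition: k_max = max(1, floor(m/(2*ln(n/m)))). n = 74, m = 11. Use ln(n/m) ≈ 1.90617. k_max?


n/m = 74/11.
ln(n/m) ≈ 1.90617.
2*ln(n/m) ≈ 3.81234.
m/(2*ln(n/m)) ≈ 11/3.81234 ≈ 2.8854.
floor = 2.
k_max = max(1, 2) = 2.

2


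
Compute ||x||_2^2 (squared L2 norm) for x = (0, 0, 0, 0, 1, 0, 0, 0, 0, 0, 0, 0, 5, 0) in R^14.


Non-zero entries: [(4, 1), (12, 5)]
Squares: [1, 25]
||x||_2^2 = sum = 26.

26


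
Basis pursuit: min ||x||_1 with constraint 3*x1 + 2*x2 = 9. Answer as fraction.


Axis intercepts:
  x1 = 3, x2 = 0: L1 = 3
  x1 = 0, x2 = 9/2: L1 = 9/2
x* = (3, 0)
||x*||_1 = 3.

3


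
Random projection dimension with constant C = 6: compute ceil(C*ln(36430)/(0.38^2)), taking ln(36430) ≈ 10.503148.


ln(36430) ≈ 10.503148.
eps^2 = 0.38^2 = 0.1444.
C*ln(N)/eps^2 ≈ 6*10.503148/0.1444 ≈ 436.4189.
m = ceil(436.4189) = 437.

437


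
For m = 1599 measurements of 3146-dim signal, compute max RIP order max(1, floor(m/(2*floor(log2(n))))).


floor(log2(3146)) = 11.
2*11 = 22.
m/(2*floor(log2(n))) = 1599/22 ≈ 72.6818.
floor = 72.
k = max(1, 72) = 72.

72


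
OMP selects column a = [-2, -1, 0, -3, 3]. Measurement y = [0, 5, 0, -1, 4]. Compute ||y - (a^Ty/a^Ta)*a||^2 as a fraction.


a^T a = 23.
a^T y = 10.
coeff = 10/23 = 10/23.
||r||^2 = 866/23.

866/23


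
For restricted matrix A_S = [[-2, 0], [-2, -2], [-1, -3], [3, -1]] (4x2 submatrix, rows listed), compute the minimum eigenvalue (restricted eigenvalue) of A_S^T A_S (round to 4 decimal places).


A_S^T A_S = [[18, 4], [4, 14]].
trace = 32.
det = 236.
disc = trace^2 - 4*det = 1024 - 4*236 = 80.
sqrt(80) ≈ 8.944272.
lam_min = (32 - sqrt(80))/2 ≈ (32 - 8.944272)/2 = 11.527864 ≈ 11.5279.

11.5279


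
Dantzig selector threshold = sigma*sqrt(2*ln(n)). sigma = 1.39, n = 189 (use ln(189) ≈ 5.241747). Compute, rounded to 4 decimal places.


ln(189) ≈ 5.241747.
2*ln(n) ≈ 10.483494.
sqrt(2*ln(n)) ≈ sqrt(10.483494) ≈ 3.237822.
threshold ≈ 1.39*3.237822 = 4.50057258 ≈ 4.5006.

4.5006


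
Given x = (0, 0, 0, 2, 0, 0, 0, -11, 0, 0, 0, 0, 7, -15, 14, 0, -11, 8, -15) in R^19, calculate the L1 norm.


Non-zero entries: [(3, 2), (7, -11), (12, 7), (13, -15), (14, 14), (16, -11), (17, 8), (18, -15)]
Absolute values: [2, 11, 7, 15, 14, 11, 8, 15]
||x||_1 = sum = 83.

83


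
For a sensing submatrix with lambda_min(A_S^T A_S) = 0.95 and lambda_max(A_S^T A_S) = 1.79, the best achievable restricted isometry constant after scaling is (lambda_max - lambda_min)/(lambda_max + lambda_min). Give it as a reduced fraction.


lambda_max - lambda_min = 1.79 - 0.95 = 0.84.
lambda_max + lambda_min = 1.79 + 0.95 = 2.74.
delta = 0.84/2.74 = 84/274 = 42/137.

42/137


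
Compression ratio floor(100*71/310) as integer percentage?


100*m/n = 100*71/310 ≈ 22.9032.
floor = 22.

22


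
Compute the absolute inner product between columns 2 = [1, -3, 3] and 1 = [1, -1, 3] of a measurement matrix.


Inner product: 1*1 + -3*-1 + 3*3
Products: [1, 3, 9]
Sum = 13.
|dot| = 13.

13


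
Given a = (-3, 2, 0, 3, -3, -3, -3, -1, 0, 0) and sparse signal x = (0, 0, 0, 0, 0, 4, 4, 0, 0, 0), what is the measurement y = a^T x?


Non-zero terms: ['-3*4', '-3*4']
Products: [-12, -12]
y = sum = -24.

-24


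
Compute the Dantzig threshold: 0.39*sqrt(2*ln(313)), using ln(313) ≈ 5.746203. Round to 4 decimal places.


ln(313) ≈ 5.746203.
2*ln(n) ≈ 11.492406.
sqrt(2*ln(n)) ≈ sqrt(11.492406) ≈ 3.390045.
threshold ≈ 0.39*3.390045 = 1.32211755 ≈ 1.3221.

1.3221


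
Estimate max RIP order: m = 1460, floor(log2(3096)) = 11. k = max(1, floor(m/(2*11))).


floor(log2(3096)) = 11.
2*11 = 22.
m/(2*floor(log2(n))) = 1460/22 ≈ 66.3636.
floor = 66.
k = max(1, 66) = 66.

66


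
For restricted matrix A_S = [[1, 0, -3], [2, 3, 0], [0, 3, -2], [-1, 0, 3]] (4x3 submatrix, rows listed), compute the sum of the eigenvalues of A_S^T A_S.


Sum of eigenvalues of A_S^T A_S = trace(A_S^T A_S) = sum of squared column norms of A_S.
A_S^T A_S diagonal: [6, 18, 22].
trace = 6 + 18 + 22 = 46.

46


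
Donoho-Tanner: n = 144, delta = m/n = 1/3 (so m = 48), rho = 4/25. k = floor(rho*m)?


m = 1/3*144 = 48.
rho = 4/25.
rho*m = 4/25*48 = 7.68.
k = floor(7.68) = 7.

7


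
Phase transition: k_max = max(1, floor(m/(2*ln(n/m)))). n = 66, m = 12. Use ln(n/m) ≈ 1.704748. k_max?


n/m = 66/12 = 11/2.
ln(n/m) ≈ 1.704748.
2*ln(n/m) ≈ 3.409496.
m/(2*ln(n/m)) ≈ 12/3.409496 ≈ 3.5196.
floor = 3.
k_max = max(1, 3) = 3.

3


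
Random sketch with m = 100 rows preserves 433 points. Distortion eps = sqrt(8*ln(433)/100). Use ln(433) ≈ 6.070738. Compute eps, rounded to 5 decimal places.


ln(433) ≈ 6.070738.
8*ln(N)/m ≈ 8*6.070738/100 ≈ 0.48565904.
eps = sqrt(0.48565904) ≈ 0.6968924 ≈ 0.69689.

0.69689


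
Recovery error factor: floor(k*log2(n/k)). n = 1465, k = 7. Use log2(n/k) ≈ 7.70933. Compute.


log2(n/k) = log2(1465/7) ≈ 7.70933.
k*log2(n/k) ≈ 7*7.70933 = 53.96531.
floor(53.96531) = 53.

53


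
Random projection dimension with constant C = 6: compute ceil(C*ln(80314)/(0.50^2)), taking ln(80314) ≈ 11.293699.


ln(80314) ≈ 11.293699.
eps^2 = 0.50^2 = 0.25.
C*ln(N)/eps^2 ≈ 6*11.293699/0.25 ≈ 271.0488.
m = ceil(271.0488) = 272.

272


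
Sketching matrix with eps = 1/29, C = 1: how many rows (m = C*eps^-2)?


1/eps = 29.
(1/eps)^2 = 841.
m = 1*841 = 841.

841


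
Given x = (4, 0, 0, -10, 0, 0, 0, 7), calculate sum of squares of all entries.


Non-zero entries: [(0, 4), (3, -10), (7, 7)]
Squares: [16, 100, 49]
||x||_2^2 = sum = 165.

165


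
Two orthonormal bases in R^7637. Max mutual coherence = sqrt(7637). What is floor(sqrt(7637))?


87^2 = 7569 <= 7637 < 7744 = 88^2, so 87 <= sqrt(7637) < 88.
floor(sqrt(7637)) = 87.

87


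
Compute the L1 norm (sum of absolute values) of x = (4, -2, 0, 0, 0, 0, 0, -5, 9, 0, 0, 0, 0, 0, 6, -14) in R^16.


Non-zero entries: [(0, 4), (1, -2), (7, -5), (8, 9), (14, 6), (15, -14)]
Absolute values: [4, 2, 5, 9, 6, 14]
||x||_1 = sum = 40.

40


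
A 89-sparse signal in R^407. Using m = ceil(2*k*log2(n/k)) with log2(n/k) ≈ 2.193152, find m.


log2(n/k) = log2(407/89) ≈ 2.193152.
2*k*log2(n/k) ≈ 2*89*2.193152 = 390.381056.
m = ceil(390.381056) = 391.

391


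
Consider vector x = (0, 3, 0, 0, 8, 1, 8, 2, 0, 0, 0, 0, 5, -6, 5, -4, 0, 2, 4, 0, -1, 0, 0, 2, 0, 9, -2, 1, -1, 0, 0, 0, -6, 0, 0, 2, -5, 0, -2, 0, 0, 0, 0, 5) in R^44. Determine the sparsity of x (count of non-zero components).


Non-zero positions: [1, 4, 5, 6, 7, 12, 13, 14, 15, 17, 18, 20, 23, 25, 26, 27, 28, 32, 35, 36, 38, 43].
Sparsity = 22.

22


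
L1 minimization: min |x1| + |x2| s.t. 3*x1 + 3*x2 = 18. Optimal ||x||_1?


Axis intercepts:
  x1 = 6, x2 = 0: L1 = 6
  x1 = 0, x2 = 6: L1 = 6
x* = (6, 0)
||x*||_1 = 6.

6


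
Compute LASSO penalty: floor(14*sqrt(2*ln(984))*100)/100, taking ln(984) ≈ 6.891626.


ln(984) ≈ 6.891626.
2*ln(n) ≈ 13.783252.
sqrt(2*ln(n)) ≈ sqrt(13.783252) ≈ 3.71258.
lambda ≈ 14*3.71258 = 51.97612.
floor(lambda*100)/100 = 51.97.

51.97


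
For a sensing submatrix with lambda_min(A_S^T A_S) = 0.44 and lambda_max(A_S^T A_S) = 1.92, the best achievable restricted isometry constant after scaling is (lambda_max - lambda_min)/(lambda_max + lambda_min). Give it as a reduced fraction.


lambda_max - lambda_min = 1.92 - 0.44 = 1.48.
lambda_max + lambda_min = 1.92 + 0.44 = 2.36.
delta = 1.48/2.36 = 148/236 = 37/59.

37/59


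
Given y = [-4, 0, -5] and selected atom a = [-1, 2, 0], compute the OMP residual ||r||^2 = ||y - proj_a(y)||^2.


a^T a = 5.
a^T y = 4.
coeff = 4/5 = 4/5.
||r||^2 = 189/5.

189/5


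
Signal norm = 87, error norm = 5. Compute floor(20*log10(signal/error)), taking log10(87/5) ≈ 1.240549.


||x||/||e|| = 87/5.
log10(87/5) ≈ 1.240549.
20*log10(||x||/||e||) ≈ 20*1.240549 = 24.81098.
floor(24.81098) = 24.

24


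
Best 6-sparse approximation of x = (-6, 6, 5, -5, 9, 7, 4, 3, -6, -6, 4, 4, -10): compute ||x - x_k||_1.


Sorted |x_i| descending: [10, 9, 7, 6, 6, 6, 6, 5, 5, 4, 4, 4, 3]
Keep top 6: [10, 9, 7, 6, 6, 6]
Tail entries: [6, 5, 5, 4, 4, 4, 3]
L1 error = sum of tail = 31.

31


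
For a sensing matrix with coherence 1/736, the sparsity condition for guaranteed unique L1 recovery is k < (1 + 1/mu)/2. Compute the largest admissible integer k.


1/mu = 736.
1 + 1/mu = 737.
(1 + 1/mu)/2 = 368.5 is not an integer, so k_max = floor(368.5) = 368.

368


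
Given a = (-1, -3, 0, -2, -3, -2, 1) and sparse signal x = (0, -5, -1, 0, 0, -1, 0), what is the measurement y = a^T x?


Non-zero terms: ['-3*-5', '0*-1', '-2*-1']
Products: [15, 0, 2]
y = sum = 17.

17


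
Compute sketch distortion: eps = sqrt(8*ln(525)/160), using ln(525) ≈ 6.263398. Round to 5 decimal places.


ln(525) ≈ 6.263398.
8*ln(N)/m ≈ 8*6.263398/160 ≈ 0.3131699.
eps = sqrt(0.3131699) ≈ 0.5596159 ≈ 0.55962.

0.55962


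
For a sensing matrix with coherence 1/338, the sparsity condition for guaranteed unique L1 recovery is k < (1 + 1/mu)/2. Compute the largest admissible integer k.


1/mu = 338.
1 + 1/mu = 339.
(1 + 1/mu)/2 = 169.5 is not an integer, so k_max = floor(169.5) = 169.

169


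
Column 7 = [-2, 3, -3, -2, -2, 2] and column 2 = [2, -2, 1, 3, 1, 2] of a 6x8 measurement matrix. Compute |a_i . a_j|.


Inner product: -2*2 + 3*-2 + -3*1 + -2*3 + -2*1 + 2*2
Products: [-4, -6, -3, -6, -2, 4]
Sum = -17.
|dot| = 17.

17


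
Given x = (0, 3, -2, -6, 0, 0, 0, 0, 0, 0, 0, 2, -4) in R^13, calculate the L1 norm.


Non-zero entries: [(1, 3), (2, -2), (3, -6), (11, 2), (12, -4)]
Absolute values: [3, 2, 6, 2, 4]
||x||_1 = sum = 17.

17


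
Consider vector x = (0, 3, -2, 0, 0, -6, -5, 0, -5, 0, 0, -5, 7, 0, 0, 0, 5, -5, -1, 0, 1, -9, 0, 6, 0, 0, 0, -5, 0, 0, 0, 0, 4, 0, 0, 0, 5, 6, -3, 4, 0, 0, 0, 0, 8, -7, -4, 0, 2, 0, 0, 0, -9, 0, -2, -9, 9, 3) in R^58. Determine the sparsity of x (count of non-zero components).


Non-zero positions: [1, 2, 5, 6, 8, 11, 12, 16, 17, 18, 20, 21, 23, 27, 32, 36, 37, 38, 39, 44, 45, 46, 48, 52, 54, 55, 56, 57].
Sparsity = 28.

28


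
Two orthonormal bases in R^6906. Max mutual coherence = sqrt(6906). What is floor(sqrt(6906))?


83^2 = 6889 <= 6906 < 7056 = 84^2, so 83 <= sqrt(6906) < 84.
floor(sqrt(6906)) = 83.

83


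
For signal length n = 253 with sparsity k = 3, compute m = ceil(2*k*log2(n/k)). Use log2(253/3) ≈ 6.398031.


log2(n/k) = log2(253/3) ≈ 6.398031.
2*k*log2(n/k) ≈ 2*3*6.398031 = 38.388186.
m = ceil(38.388186) = 39.

39


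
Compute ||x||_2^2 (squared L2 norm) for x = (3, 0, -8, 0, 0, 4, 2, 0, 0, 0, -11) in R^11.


Non-zero entries: [(0, 3), (2, -8), (5, 4), (6, 2), (10, -11)]
Squares: [9, 64, 16, 4, 121]
||x||_2^2 = sum = 214.

214


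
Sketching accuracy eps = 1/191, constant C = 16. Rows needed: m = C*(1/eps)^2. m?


1/eps = 191.
(1/eps)^2 = 36481.
m = 16*36481 = 583696.

583696


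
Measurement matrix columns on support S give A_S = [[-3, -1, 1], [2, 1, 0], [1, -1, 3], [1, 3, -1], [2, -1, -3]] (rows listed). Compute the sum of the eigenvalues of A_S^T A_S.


Sum of eigenvalues of A_S^T A_S = trace(A_S^T A_S) = sum of squared column norms of A_S.
A_S^T A_S diagonal: [19, 13, 20].
trace = 19 + 13 + 20 = 52.

52


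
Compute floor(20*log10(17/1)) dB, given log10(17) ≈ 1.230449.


||x||/||e|| = 17/1 = 17.
log10(17) ≈ 1.230449.
20*log10(||x||/||e||) ≈ 20*1.230449 = 24.60898.
floor(24.60898) = 24.

24


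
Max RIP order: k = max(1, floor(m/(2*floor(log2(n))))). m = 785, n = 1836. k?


floor(log2(1836)) = 10.
2*10 = 20.
m/(2*floor(log2(n))) = 785/20 ≈ 39.25.
floor = 39.
k = max(1, 39) = 39.

39


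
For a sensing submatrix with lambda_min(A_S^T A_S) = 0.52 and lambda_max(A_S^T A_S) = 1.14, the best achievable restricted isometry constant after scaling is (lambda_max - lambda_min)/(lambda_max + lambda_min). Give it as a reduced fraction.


lambda_max - lambda_min = 1.14 - 0.52 = 0.62.
lambda_max + lambda_min = 1.14 + 0.52 = 1.66.
delta = 0.62/1.66 = 62/166 = 31/83.

31/83


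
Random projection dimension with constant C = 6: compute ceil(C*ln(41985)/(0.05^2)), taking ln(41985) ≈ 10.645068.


ln(41985) ≈ 10.645068.
eps^2 = 0.05^2 = 0.0025.
C*ln(N)/eps^2 ≈ 6*10.645068/0.0025 ≈ 25548.1632.
m = ceil(25548.1632) = 25549.

25549


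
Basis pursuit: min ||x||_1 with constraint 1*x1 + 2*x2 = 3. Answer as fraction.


Axis intercepts:
  x1 = 3, x2 = 0: L1 = 3
  x1 = 0, x2 = 3/2: L1 = 3/2
x* = (0, 3/2)
||x*||_1 = 3/2.

3/2


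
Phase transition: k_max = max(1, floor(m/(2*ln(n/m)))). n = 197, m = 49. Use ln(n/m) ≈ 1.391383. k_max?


n/m = 197/49.
ln(n/m) ≈ 1.391383.
2*ln(n/m) ≈ 2.782766.
m/(2*ln(n/m)) ≈ 49/2.782766 ≈ 17.6084.
floor = 17.
k_max = max(1, 17) = 17.

17


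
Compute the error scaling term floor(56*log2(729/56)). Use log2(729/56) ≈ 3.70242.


log2(n/k) = log2(729/56) ≈ 3.70242.
k*log2(n/k) ≈ 56*3.70242 = 207.33552.
floor(207.33552) = 207.

207


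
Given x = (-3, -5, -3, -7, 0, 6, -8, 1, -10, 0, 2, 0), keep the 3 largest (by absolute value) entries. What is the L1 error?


Sorted |x_i| descending: [10, 8, 7, 6, 5, 3, 3, 2, 1, 0, 0, 0]
Keep top 3: [10, 8, 7]
Tail entries: [6, 5, 3, 3, 2, 1, 0, 0, 0]
L1 error = sum of tail = 20.

20


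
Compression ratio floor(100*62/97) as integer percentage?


100*m/n = 100*62/97 ≈ 63.9175.
floor = 63.

63


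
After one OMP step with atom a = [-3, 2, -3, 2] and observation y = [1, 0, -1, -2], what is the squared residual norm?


a^T a = 26.
a^T y = -4.
coeff = -4/26 = -2/13.
||r||^2 = 70/13.

70/13


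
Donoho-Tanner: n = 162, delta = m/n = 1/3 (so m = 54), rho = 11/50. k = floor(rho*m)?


m = 1/3*162 = 54.
rho = 11/50.
rho*m = 11/50*54 = 11.88.
k = floor(11.88) = 11.

11


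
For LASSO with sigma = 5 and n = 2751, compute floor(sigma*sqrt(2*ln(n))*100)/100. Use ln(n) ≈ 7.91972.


ln(2751) ≈ 7.91972.
2*ln(n) ≈ 15.83944.
sqrt(2*ln(n)) ≈ sqrt(15.83944) ≈ 3.979879.
lambda ≈ 5*3.979879 = 19.899395.
floor(lambda*100)/100 = 19.89.

19.89


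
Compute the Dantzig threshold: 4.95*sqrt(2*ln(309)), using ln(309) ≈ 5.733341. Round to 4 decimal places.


ln(309) ≈ 5.733341.
2*ln(n) ≈ 11.466682.
sqrt(2*ln(n)) ≈ sqrt(11.466682) ≈ 3.386249.
threshold ≈ 4.95*3.386249 = 16.76193255 ≈ 16.7619.

16.7619


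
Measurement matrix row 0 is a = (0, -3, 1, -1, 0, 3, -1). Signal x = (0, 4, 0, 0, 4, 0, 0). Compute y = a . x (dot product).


Non-zero terms: ['-3*4', '0*4']
Products: [-12, 0]
y = sum = -12.

-12


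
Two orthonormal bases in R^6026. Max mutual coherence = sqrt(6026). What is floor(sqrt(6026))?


77^2 = 5929 <= 6026 < 6084 = 78^2, so 77 <= sqrt(6026) < 78.
floor(sqrt(6026)) = 77.

77


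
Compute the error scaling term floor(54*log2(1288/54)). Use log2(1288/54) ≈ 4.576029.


log2(n/k) = log2(1288/54) ≈ 4.576029.
k*log2(n/k) ≈ 54*4.576029 = 247.105566.
floor(247.105566) = 247.

247


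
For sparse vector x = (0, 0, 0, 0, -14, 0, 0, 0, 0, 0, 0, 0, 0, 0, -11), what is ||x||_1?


Non-zero entries: [(4, -14), (14, -11)]
Absolute values: [14, 11]
||x||_1 = sum = 25.

25


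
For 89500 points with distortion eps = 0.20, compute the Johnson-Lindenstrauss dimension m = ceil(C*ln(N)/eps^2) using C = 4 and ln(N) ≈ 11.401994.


ln(89500) ≈ 11.401994.
eps^2 = 0.20^2 = 0.04.
C*ln(N)/eps^2 ≈ 4*11.401994/0.04 ≈ 1140.1994.
m = ceil(1140.1994) = 1141.

1141


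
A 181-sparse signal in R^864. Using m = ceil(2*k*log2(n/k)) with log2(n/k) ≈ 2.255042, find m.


log2(n/k) = log2(864/181) ≈ 2.255042.
2*k*log2(n/k) ≈ 2*181*2.255042 = 816.325204.
m = ceil(816.325204) = 817.

817


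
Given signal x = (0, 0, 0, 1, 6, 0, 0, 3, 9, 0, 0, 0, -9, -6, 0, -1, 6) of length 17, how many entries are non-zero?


Non-zero positions: [3, 4, 7, 8, 12, 13, 15, 16].
Sparsity = 8.

8


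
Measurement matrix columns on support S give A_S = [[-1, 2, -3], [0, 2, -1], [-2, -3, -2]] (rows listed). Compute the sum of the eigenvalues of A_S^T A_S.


Sum of eigenvalues of A_S^T A_S = trace(A_S^T A_S) = sum of squared column norms of A_S.
A_S^T A_S diagonal: [5, 17, 14].
trace = 5 + 17 + 14 = 36.

36


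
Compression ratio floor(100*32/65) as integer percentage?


100*m/n = 100*32/65 ≈ 49.2308.
floor = 49.

49


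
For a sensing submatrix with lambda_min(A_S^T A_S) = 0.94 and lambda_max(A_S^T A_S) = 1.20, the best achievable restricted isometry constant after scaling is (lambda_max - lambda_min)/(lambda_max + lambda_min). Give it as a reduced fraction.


lambda_max - lambda_min = 1.20 - 0.94 = 0.26.
lambda_max + lambda_min = 1.20 + 0.94 = 2.14.
delta = 0.26/2.14 = 26/214 = 13/107.

13/107


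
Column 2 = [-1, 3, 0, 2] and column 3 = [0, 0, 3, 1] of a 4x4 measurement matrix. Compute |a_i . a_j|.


Inner product: -1*0 + 3*0 + 0*3 + 2*1
Products: [0, 0, 0, 2]
Sum = 2.
|dot| = 2.

2


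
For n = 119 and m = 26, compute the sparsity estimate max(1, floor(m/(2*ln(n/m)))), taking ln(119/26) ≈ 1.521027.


n/m = 119/26.
ln(n/m) ≈ 1.521027.
2*ln(n/m) ≈ 3.042054.
m/(2*ln(n/m)) ≈ 26/3.042054 ≈ 8.5469.
floor = 8.
k_max = max(1, 8) = 8.

8


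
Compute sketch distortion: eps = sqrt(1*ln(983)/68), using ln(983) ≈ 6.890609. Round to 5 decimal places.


ln(983) ≈ 6.890609.
1*ln(N)/m ≈ 1*6.890609/68 ≈ 0.10133249.
eps = sqrt(0.10133249) ≈ 0.3183276 ≈ 0.31833.

0.31833


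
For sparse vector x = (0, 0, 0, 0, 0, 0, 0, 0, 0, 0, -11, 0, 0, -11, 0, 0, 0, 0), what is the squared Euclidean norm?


Non-zero entries: [(10, -11), (13, -11)]
Squares: [121, 121]
||x||_2^2 = sum = 242.

242


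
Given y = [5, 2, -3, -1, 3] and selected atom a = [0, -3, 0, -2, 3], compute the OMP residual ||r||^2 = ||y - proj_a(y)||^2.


a^T a = 22.
a^T y = 5.
coeff = 5/22 = 5/22.
||r||^2 = 1031/22.

1031/22


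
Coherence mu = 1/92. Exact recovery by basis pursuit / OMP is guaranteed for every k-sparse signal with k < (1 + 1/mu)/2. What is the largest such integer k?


1/mu = 92.
1 + 1/mu = 93.
(1 + 1/mu)/2 = 46.5 is not an integer, so k_max = floor(46.5) = 46.

46


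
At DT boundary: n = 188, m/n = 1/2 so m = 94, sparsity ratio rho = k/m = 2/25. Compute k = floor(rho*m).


m = 1/2*188 = 94.
rho = 2/25.
rho*m = 2/25*94 = 7.52.
k = floor(7.52) = 7.

7


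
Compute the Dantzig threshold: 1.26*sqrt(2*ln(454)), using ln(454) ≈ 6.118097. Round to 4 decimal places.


ln(454) ≈ 6.118097.
2*ln(n) ≈ 12.236194.
sqrt(2*ln(n)) ≈ sqrt(12.236194) ≈ 3.498027.
threshold ≈ 1.26*3.498027 = 4.40751402 ≈ 4.4075.

4.4075


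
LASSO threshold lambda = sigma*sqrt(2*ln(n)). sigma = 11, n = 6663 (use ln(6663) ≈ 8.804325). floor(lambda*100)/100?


ln(6663) ≈ 8.804325.
2*ln(n) ≈ 17.60865.
sqrt(2*ln(n)) ≈ sqrt(17.60865) ≈ 4.196266.
lambda ≈ 11*4.196266 = 46.158926.
floor(lambda*100)/100 = 46.15.

46.15


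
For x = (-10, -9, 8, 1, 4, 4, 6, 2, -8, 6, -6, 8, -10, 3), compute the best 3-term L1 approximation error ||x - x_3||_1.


Sorted |x_i| descending: [10, 10, 9, 8, 8, 8, 6, 6, 6, 4, 4, 3, 2, 1]
Keep top 3: [10, 10, 9]
Tail entries: [8, 8, 8, 6, 6, 6, 4, 4, 3, 2, 1]
L1 error = sum of tail = 56.

56


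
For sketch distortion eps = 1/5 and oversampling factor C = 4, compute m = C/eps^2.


1/eps = 5.
(1/eps)^2 = 25.
m = 4*25 = 100.

100


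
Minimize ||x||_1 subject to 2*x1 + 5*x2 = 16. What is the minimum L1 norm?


Axis intercepts:
  x1 = 8, x2 = 0: L1 = 8
  x1 = 0, x2 = 16/5: L1 = 16/5
x* = (0, 16/5)
||x*||_1 = 16/5.

16/5


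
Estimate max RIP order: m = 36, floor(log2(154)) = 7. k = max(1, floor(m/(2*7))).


floor(log2(154)) = 7.
2*7 = 14.
m/(2*floor(log2(n))) = 36/14 ≈ 2.5714.
floor = 2.
k = max(1, 2) = 2.

2


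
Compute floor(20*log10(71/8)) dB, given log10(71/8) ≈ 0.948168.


||x||/||e|| = 71/8.
log10(71/8) ≈ 0.948168.
20*log10(||x||/||e||) ≈ 20*0.948168 = 18.96336.
floor(18.96336) = 18.

18


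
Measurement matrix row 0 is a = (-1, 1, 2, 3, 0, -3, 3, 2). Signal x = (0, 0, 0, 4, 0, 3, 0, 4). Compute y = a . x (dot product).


Non-zero terms: ['3*4', '-3*3', '2*4']
Products: [12, -9, 8]
y = sum = 11.

11


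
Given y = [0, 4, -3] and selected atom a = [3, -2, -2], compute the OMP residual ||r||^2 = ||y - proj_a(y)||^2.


a^T a = 17.
a^T y = -2.
coeff = -2/17 = -2/17.
||r||^2 = 421/17.

421/17


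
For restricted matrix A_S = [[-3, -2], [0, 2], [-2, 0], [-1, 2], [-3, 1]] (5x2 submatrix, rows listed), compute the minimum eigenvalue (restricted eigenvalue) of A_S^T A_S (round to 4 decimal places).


A_S^T A_S = [[23, 1], [1, 13]].
trace = 36.
det = 298.
disc = trace^2 - 4*det = 1296 - 4*298 = 104.
sqrt(104) ≈ 10.198039.
lam_min = (36 - sqrt(104))/2 ≈ (36 - 10.198039)/2 = 12.9009805 ≈ 12.9010.

12.9010


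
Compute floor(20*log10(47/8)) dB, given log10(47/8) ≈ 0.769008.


||x||/||e|| = 47/8.
log10(47/8) ≈ 0.769008.
20*log10(||x||/||e||) ≈ 20*0.769008 = 15.38016.
floor(15.38016) = 15.

15


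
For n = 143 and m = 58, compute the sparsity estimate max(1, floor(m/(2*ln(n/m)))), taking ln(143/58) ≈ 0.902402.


n/m = 143/58.
ln(n/m) ≈ 0.902402.
2*ln(n/m) ≈ 1.804804.
m/(2*ln(n/m)) ≈ 58/1.804804 ≈ 32.1365.
floor = 32.
k_max = max(1, 32) = 32.

32


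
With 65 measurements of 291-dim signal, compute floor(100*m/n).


100*m/n = 100*65/291 ≈ 22.3368.
floor = 22.

22


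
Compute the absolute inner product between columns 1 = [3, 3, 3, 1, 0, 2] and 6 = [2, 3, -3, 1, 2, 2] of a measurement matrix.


Inner product: 3*2 + 3*3 + 3*-3 + 1*1 + 0*2 + 2*2
Products: [6, 9, -9, 1, 0, 4]
Sum = 11.
|dot| = 11.

11


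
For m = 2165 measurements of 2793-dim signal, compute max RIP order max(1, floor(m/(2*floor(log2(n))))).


floor(log2(2793)) = 11.
2*11 = 22.
m/(2*floor(log2(n))) = 2165/22 ≈ 98.4091.
floor = 98.
k = max(1, 98) = 98.

98


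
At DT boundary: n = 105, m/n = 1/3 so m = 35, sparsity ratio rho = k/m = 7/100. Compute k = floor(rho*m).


m = 1/3*105 = 35.
rho = 7/100.
rho*m = 7/100*35 = 2.45.
k = floor(2.45) = 2.

2


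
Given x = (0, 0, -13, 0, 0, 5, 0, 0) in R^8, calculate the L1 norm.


Non-zero entries: [(2, -13), (5, 5)]
Absolute values: [13, 5]
||x||_1 = sum = 18.

18


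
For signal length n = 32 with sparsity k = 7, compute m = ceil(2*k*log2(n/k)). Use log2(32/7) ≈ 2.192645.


log2(n/k) = log2(32/7) ≈ 2.192645.
2*k*log2(n/k) ≈ 2*7*2.192645 = 30.69703.
m = ceil(30.69703) = 31.

31


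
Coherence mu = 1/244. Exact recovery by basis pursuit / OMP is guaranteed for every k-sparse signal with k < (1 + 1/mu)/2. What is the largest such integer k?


1/mu = 244.
1 + 1/mu = 245.
(1 + 1/mu)/2 = 122.5 is not an integer, so k_max = floor(122.5) = 122.

122


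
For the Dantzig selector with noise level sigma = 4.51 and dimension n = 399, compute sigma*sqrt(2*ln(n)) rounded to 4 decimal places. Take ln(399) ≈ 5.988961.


ln(399) ≈ 5.988961.
2*ln(n) ≈ 11.977922.
sqrt(2*ln(n)) ≈ sqrt(11.977922) ≈ 3.460913.
threshold ≈ 4.51*3.460913 = 15.60871763 ≈ 15.6087.

15.6087


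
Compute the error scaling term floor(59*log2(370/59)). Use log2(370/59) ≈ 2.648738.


log2(n/k) = log2(370/59) ≈ 2.648738.
k*log2(n/k) ≈ 59*2.648738 = 156.275542.
floor(156.275542) = 156.

156


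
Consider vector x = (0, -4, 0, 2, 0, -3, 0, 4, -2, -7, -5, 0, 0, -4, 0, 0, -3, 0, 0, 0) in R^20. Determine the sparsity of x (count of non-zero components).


Non-zero positions: [1, 3, 5, 7, 8, 9, 10, 13, 16].
Sparsity = 9.

9


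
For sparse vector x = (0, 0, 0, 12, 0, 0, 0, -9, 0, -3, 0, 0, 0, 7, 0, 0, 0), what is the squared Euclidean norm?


Non-zero entries: [(3, 12), (7, -9), (9, -3), (13, 7)]
Squares: [144, 81, 9, 49]
||x||_2^2 = sum = 283.

283


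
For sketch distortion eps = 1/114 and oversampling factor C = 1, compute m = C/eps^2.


1/eps = 114.
(1/eps)^2 = 12996.
m = 1*12996 = 12996.

12996


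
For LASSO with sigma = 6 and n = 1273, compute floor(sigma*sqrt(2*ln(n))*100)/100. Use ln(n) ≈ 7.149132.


ln(1273) ≈ 7.149132.
2*ln(n) ≈ 14.298264.
sqrt(2*ln(n)) ≈ sqrt(14.298264) ≈ 3.781305.
lambda ≈ 6*3.781305 = 22.68783.
floor(lambda*100)/100 = 22.68.

22.68


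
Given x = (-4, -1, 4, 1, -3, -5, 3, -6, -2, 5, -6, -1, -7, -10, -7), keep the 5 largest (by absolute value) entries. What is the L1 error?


Sorted |x_i| descending: [10, 7, 7, 6, 6, 5, 5, 4, 4, 3, 3, 2, 1, 1, 1]
Keep top 5: [10, 7, 7, 6, 6]
Tail entries: [5, 5, 4, 4, 3, 3, 2, 1, 1, 1]
L1 error = sum of tail = 29.

29


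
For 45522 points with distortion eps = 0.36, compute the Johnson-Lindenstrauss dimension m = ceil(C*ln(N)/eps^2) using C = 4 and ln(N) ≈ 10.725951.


ln(45522) ≈ 10.725951.
eps^2 = 0.36^2 = 0.1296.
C*ln(N)/eps^2 ≈ 4*10.725951/0.1296 ≈ 331.0479.
m = ceil(331.0479) = 332.

332


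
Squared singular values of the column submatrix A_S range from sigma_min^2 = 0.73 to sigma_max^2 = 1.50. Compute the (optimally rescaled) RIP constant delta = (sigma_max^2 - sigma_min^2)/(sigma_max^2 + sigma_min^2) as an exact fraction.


lambda_max - lambda_min = 1.50 - 0.73 = 0.77.
lambda_max + lambda_min = 1.50 + 0.73 = 2.23.
delta = 0.77/2.23 = 77/223.

77/223


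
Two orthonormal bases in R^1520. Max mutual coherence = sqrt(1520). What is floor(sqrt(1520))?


38^2 = 1444 <= 1520 < 1521 = 39^2, so 38 <= sqrt(1520) < 39.
floor(sqrt(1520)) = 38.

38


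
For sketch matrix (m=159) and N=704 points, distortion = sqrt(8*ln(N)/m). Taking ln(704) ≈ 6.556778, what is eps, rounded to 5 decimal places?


ln(704) ≈ 6.556778.
8*ln(N)/m ≈ 8*6.556778/159 ≈ 0.32990078.
eps = sqrt(0.32990078) ≈ 0.5743699 ≈ 0.57437.

0.57437


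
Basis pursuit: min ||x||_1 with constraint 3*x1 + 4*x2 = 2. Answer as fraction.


Axis intercepts:
  x1 = 2/3, x2 = 0: L1 = 2/3
  x1 = 0, x2 = 1/2: L1 = 1/2
x* = (0, 1/2)
||x*||_1 = 1/2.

1/2


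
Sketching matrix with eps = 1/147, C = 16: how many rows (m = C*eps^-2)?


1/eps = 147.
(1/eps)^2 = 21609.
m = 16*21609 = 345744.

345744


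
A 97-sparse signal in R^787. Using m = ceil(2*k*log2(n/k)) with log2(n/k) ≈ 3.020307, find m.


log2(n/k) = log2(787/97) ≈ 3.020307.
2*k*log2(n/k) ≈ 2*97*3.020307 = 585.939558.
m = ceil(585.939558) = 586.

586


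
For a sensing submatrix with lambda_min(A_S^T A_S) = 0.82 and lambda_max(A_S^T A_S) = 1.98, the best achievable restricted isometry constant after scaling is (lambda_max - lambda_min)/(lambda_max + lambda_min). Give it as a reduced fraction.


lambda_max - lambda_min = 1.98 - 0.82 = 1.16.
lambda_max + lambda_min = 1.98 + 0.82 = 2.80.
delta = 1.16/2.80 = 116/280 = 29/70.

29/70


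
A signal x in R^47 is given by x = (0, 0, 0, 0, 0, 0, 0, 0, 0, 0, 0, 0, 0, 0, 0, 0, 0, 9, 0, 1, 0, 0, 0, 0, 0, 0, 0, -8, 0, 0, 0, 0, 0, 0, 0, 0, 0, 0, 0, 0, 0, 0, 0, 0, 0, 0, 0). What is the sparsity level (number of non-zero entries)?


Non-zero positions: [17, 19, 27].
Sparsity = 3.

3


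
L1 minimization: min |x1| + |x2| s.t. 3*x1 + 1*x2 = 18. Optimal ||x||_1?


Axis intercepts:
  x1 = 6, x2 = 0: L1 = 6
  x1 = 0, x2 = 18: L1 = 18
x* = (6, 0)
||x*||_1 = 6.

6


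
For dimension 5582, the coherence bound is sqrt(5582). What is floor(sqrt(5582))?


74^2 = 5476 <= 5582 < 5625 = 75^2, so 74 <= sqrt(5582) < 75.
floor(sqrt(5582)) = 74.

74


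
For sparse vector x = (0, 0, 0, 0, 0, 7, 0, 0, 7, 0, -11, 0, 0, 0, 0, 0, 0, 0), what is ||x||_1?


Non-zero entries: [(5, 7), (8, 7), (10, -11)]
Absolute values: [7, 7, 11]
||x||_1 = sum = 25.

25


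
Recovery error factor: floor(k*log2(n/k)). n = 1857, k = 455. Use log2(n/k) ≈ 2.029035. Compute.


log2(n/k) = log2(1857/455) ≈ 2.029035.
k*log2(n/k) ≈ 455*2.029035 = 923.210925.
floor(923.210925) = 923.

923


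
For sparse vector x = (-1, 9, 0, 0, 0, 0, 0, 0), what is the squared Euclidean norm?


Non-zero entries: [(0, -1), (1, 9)]
Squares: [1, 81]
||x||_2^2 = sum = 82.

82


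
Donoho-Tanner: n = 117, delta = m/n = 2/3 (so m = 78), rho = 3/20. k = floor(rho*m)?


m = 2/3*117 = 78.
rho = 3/20.
rho*m = 3/20*78 = 11.7.
k = floor(11.7) = 11.

11


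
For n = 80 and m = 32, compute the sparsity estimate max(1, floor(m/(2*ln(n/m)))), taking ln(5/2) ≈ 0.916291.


n/m = 80/32 = 5/2.
ln(n/m) ≈ 0.916291.
2*ln(n/m) ≈ 1.832582.
m/(2*ln(n/m)) ≈ 32/1.832582 ≈ 17.4617.
floor = 17.
k_max = max(1, 17) = 17.

17


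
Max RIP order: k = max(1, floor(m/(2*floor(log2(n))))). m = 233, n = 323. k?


floor(log2(323)) = 8.
2*8 = 16.
m/(2*floor(log2(n))) = 233/16 ≈ 14.5625.
floor = 14.
k = max(1, 14) = 14.

14


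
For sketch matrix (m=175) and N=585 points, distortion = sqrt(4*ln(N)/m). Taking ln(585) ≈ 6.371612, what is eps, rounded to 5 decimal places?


ln(585) ≈ 6.371612.
4*ln(N)/m ≈ 4*6.371612/175 ≈ 0.14563685.
eps = sqrt(0.14563685) ≈ 0.381624 ≈ 0.38162.

0.38162


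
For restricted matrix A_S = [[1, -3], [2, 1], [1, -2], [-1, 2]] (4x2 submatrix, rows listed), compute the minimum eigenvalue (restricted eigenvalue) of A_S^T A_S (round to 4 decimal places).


A_S^T A_S = [[7, -5], [-5, 18]].
trace = 25.
det = 101.
disc = trace^2 - 4*det = 625 - 4*101 = 221.
sqrt(221) ≈ 14.866069.
lam_min = (25 - sqrt(221))/2 ≈ (25 - 14.866069)/2 = 5.0669655 ≈ 5.0670.

5.0670


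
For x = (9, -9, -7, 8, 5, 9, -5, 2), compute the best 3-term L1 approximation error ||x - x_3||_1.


Sorted |x_i| descending: [9, 9, 9, 8, 7, 5, 5, 2]
Keep top 3: [9, 9, 9]
Tail entries: [8, 7, 5, 5, 2]
L1 error = sum of tail = 27.

27


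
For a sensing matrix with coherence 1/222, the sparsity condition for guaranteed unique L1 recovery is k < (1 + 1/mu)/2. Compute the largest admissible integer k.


1/mu = 222.
1 + 1/mu = 223.
(1 + 1/mu)/2 = 111.5 is not an integer, so k_max = floor(111.5) = 111.

111


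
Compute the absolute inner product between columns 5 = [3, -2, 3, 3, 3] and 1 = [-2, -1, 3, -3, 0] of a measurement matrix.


Inner product: 3*-2 + -2*-1 + 3*3 + 3*-3 + 3*0
Products: [-6, 2, 9, -9, 0]
Sum = -4.
|dot| = 4.

4


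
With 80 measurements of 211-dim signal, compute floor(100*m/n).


100*m/n = 100*80/211 ≈ 37.9147.
floor = 37.

37


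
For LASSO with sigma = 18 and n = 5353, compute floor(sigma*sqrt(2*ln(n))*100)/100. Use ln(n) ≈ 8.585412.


ln(5353) ≈ 8.585412.
2*ln(n) ≈ 17.170824.
sqrt(2*ln(n)) ≈ sqrt(17.170824) ≈ 4.143769.
lambda ≈ 18*4.143769 = 74.587842.
floor(lambda*100)/100 = 74.58.

74.58


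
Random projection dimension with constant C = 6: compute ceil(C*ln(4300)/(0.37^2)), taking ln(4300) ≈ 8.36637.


ln(4300) ≈ 8.36637.
eps^2 = 0.37^2 = 0.1369.
C*ln(N)/eps^2 ≈ 6*8.36637/0.1369 ≈ 366.678.
m = ceil(366.678) = 367.

367


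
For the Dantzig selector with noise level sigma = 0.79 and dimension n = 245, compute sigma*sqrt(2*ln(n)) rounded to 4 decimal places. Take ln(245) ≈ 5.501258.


ln(245) ≈ 5.501258.
2*ln(n) ≈ 11.002516.
sqrt(2*ln(n)) ≈ sqrt(11.002516) ≈ 3.317004.
threshold ≈ 0.79*3.317004 = 2.62043316 ≈ 2.6204.

2.6204


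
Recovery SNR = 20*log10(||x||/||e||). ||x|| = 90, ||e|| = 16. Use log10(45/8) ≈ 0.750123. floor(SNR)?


||x||/||e|| = 90/16 = 45/8.
log10(45/8) ≈ 0.750123.
20*log10(||x||/||e||) ≈ 20*0.750123 = 15.00246.
floor(15.00246) = 15.

15


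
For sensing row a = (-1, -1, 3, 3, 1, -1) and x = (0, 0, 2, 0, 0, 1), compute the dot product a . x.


Non-zero terms: ['3*2', '-1*1']
Products: [6, -1]
y = sum = 5.

5


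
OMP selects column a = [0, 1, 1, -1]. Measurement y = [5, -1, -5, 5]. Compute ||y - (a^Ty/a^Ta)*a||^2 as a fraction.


a^T a = 3.
a^T y = -11.
coeff = -11/3 = -11/3.
||r||^2 = 107/3.

107/3


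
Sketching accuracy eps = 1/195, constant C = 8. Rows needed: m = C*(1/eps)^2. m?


1/eps = 195.
(1/eps)^2 = 38025.
m = 8*38025 = 304200.

304200


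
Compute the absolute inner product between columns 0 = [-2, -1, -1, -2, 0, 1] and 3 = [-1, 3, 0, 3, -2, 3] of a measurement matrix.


Inner product: -2*-1 + -1*3 + -1*0 + -2*3 + 0*-2 + 1*3
Products: [2, -3, 0, -6, 0, 3]
Sum = -4.
|dot| = 4.

4


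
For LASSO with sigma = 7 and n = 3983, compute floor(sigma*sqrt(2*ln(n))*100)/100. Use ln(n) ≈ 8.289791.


ln(3983) ≈ 8.289791.
2*ln(n) ≈ 16.579582.
sqrt(2*ln(n)) ≈ sqrt(16.579582) ≈ 4.071803.
lambda ≈ 7*4.071803 = 28.502621.
floor(lambda*100)/100 = 28.50.

28.50


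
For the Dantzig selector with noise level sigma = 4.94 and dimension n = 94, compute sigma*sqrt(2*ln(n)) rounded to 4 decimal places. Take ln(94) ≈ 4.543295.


ln(94) ≈ 4.543295.
2*ln(n) ≈ 9.08659.
sqrt(2*ln(n)) ≈ sqrt(9.08659) ≈ 3.014397.
threshold ≈ 4.94*3.014397 = 14.89112118 ≈ 14.8911.

14.8911


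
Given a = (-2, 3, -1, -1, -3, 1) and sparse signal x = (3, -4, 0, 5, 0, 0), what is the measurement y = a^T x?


Non-zero terms: ['-2*3', '3*-4', '-1*5']
Products: [-6, -12, -5]
y = sum = -23.

-23


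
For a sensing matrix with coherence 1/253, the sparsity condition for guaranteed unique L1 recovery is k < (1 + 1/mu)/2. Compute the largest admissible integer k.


1/mu = 253.
1 + 1/mu = 254.
(1 + 1/mu)/2 = 127 is an integer and the inequality is strict, so k_max = 127 - 1 = 126.

126


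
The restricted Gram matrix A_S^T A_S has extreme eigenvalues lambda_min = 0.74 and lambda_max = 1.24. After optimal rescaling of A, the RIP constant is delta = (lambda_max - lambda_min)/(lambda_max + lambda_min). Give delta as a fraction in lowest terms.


lambda_max - lambda_min = 1.24 - 0.74 = 0.50.
lambda_max + lambda_min = 1.24 + 0.74 = 1.98.
delta = 0.50/1.98 = 50/198 = 25/99.

25/99


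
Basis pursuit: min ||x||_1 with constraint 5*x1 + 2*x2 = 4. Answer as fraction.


Axis intercepts:
  x1 = 4/5, x2 = 0: L1 = 4/5
  x1 = 0, x2 = 2: L1 = 2
x* = (4/5, 0)
||x*||_1 = 4/5.

4/5


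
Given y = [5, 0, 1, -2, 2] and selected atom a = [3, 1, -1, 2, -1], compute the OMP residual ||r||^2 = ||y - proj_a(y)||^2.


a^T a = 16.
a^T y = 8.
coeff = 8/16 = 1/2.
||r||^2 = 30.

30


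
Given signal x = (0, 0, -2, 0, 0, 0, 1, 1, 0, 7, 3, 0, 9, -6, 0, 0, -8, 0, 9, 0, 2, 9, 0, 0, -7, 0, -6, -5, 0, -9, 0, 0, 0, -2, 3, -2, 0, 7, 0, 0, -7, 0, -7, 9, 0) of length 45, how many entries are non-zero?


Non-zero positions: [2, 6, 7, 9, 10, 12, 13, 16, 18, 20, 21, 24, 26, 27, 29, 33, 34, 35, 37, 40, 42, 43].
Sparsity = 22.

22


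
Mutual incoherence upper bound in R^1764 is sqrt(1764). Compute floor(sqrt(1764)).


42^2 = 1764 <= 1764 < 1849 = 43^2, so 42 <= sqrt(1764) < 43.
floor(sqrt(1764)) = 42.

42


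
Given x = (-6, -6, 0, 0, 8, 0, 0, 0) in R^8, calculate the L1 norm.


Non-zero entries: [(0, -6), (1, -6), (4, 8)]
Absolute values: [6, 6, 8]
||x||_1 = sum = 20.

20


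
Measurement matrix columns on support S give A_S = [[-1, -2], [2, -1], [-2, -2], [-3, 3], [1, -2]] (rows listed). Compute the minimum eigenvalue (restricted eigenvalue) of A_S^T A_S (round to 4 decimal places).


A_S^T A_S = [[19, -7], [-7, 22]].
trace = 41.
det = 369.
disc = trace^2 - 4*det = 1681 - 4*369 = 205.
sqrt(205) ≈ 14.317821.
lam_min = (41 - sqrt(205))/2 ≈ (41 - 14.317821)/2 = 13.3410895 ≈ 13.3411.

13.3411


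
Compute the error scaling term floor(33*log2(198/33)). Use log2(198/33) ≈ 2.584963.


log2(n/k) = log2(198/33) ≈ 2.584963.
k*log2(n/k) ≈ 33*2.584963 = 85.303779.
floor(85.303779) = 85.

85


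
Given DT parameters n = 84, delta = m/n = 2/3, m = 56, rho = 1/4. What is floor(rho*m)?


m = 2/3*84 = 56.
rho = 1/4.
rho*m = 1/4*56 = 14.
k = floor(14) = 14.

14


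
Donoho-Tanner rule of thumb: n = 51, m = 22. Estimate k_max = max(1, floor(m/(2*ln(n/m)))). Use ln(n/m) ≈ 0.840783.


n/m = 51/22.
ln(n/m) ≈ 0.840783.
2*ln(n/m) ≈ 1.681566.
m/(2*ln(n/m)) ≈ 22/1.681566 ≈ 13.083.
floor = 13.
k_max = max(1, 13) = 13.

13


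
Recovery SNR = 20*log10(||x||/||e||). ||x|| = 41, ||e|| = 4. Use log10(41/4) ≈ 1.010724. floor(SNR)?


||x||/||e|| = 41/4.
log10(41/4) ≈ 1.010724.
20*log10(||x||/||e||) ≈ 20*1.010724 = 20.21448.
floor(20.21448) = 20.

20


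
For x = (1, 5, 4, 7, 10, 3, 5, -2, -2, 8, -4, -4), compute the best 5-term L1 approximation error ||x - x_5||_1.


Sorted |x_i| descending: [10, 8, 7, 5, 5, 4, 4, 4, 3, 2, 2, 1]
Keep top 5: [10, 8, 7, 5, 5]
Tail entries: [4, 4, 4, 3, 2, 2, 1]
L1 error = sum of tail = 20.

20


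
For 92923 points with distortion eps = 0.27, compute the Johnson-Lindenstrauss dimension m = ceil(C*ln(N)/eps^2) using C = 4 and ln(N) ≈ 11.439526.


ln(92923) ≈ 11.439526.
eps^2 = 0.27^2 = 0.0729.
C*ln(N)/eps^2 ≈ 4*11.439526/0.0729 ≈ 627.6832.
m = ceil(627.6832) = 628.

628


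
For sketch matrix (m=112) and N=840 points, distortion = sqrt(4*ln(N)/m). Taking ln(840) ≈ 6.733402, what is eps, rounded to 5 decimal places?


ln(840) ≈ 6.733402.
4*ln(N)/m ≈ 4*6.733402/112 ≈ 0.24047864.
eps = sqrt(0.24047864) ≈ 0.4903862 ≈ 0.49039.

0.49039


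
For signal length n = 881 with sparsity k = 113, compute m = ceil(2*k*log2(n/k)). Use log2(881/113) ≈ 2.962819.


log2(n/k) = log2(881/113) ≈ 2.962819.
2*k*log2(n/k) ≈ 2*113*2.962819 = 669.597094.
m = ceil(669.597094) = 670.

670


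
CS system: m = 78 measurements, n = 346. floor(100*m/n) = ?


100*m/n = 100*78/346 ≈ 22.5434.
floor = 22.

22


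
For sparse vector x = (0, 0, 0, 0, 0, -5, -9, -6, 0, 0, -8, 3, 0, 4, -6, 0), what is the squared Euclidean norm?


Non-zero entries: [(5, -5), (6, -9), (7, -6), (10, -8), (11, 3), (13, 4), (14, -6)]
Squares: [25, 81, 36, 64, 9, 16, 36]
||x||_2^2 = sum = 267.

267


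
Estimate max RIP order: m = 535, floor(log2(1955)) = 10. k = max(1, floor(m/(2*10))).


floor(log2(1955)) = 10.
2*10 = 20.
m/(2*floor(log2(n))) = 535/20 ≈ 26.75.
floor = 26.
k = max(1, 26) = 26.

26


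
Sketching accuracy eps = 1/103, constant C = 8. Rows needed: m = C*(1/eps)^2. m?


1/eps = 103.
(1/eps)^2 = 10609.
m = 8*10609 = 84872.

84872


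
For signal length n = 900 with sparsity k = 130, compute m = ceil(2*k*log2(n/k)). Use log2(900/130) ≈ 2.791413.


log2(n/k) = log2(900/130) ≈ 2.791413.
2*k*log2(n/k) ≈ 2*130*2.791413 = 725.76738.
m = ceil(725.76738) = 726.

726


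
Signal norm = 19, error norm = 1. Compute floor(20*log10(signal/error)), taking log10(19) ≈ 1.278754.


||x||/||e|| = 19/1 = 19.
log10(19) ≈ 1.278754.
20*log10(||x||/||e||) ≈ 20*1.278754 = 25.57508.
floor(25.57508) = 25.

25


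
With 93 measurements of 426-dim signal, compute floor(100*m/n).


100*m/n = 100*93/426 ≈ 21.831.
floor = 21.

21


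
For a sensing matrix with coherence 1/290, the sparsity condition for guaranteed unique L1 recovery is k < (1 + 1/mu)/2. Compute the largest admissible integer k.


1/mu = 290.
1 + 1/mu = 291.
(1 + 1/mu)/2 = 145.5 is not an integer, so k_max = floor(145.5) = 145.

145
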